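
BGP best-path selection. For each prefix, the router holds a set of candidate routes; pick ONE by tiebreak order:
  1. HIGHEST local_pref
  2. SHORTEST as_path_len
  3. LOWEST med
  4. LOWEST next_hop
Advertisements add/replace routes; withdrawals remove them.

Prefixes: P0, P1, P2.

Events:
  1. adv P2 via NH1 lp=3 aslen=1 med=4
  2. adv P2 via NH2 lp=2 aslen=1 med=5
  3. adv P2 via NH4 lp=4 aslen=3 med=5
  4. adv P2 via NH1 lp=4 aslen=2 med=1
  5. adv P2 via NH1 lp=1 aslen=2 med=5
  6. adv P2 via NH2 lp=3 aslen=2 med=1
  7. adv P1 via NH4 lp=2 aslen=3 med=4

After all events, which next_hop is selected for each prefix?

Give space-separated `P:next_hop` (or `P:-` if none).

Op 1: best P0=- P1=- P2=NH1
Op 2: best P0=- P1=- P2=NH1
Op 3: best P0=- P1=- P2=NH4
Op 4: best P0=- P1=- P2=NH1
Op 5: best P0=- P1=- P2=NH4
Op 6: best P0=- P1=- P2=NH4
Op 7: best P0=- P1=NH4 P2=NH4

Answer: P0:- P1:NH4 P2:NH4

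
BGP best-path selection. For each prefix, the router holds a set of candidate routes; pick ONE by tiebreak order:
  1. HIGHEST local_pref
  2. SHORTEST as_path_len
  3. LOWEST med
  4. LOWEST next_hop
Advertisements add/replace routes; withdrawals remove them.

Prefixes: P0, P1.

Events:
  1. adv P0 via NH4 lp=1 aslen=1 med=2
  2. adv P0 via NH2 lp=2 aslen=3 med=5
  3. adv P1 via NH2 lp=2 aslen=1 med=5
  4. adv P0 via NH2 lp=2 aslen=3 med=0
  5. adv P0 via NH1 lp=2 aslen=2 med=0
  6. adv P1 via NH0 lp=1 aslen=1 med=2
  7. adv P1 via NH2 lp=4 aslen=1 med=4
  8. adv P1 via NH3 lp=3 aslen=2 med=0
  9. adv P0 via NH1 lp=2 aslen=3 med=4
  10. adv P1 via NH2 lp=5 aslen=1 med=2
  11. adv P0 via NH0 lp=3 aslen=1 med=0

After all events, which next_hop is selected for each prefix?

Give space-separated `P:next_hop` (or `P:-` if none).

Op 1: best P0=NH4 P1=-
Op 2: best P0=NH2 P1=-
Op 3: best P0=NH2 P1=NH2
Op 4: best P0=NH2 P1=NH2
Op 5: best P0=NH1 P1=NH2
Op 6: best P0=NH1 P1=NH2
Op 7: best P0=NH1 P1=NH2
Op 8: best P0=NH1 P1=NH2
Op 9: best P0=NH2 P1=NH2
Op 10: best P0=NH2 P1=NH2
Op 11: best P0=NH0 P1=NH2

Answer: P0:NH0 P1:NH2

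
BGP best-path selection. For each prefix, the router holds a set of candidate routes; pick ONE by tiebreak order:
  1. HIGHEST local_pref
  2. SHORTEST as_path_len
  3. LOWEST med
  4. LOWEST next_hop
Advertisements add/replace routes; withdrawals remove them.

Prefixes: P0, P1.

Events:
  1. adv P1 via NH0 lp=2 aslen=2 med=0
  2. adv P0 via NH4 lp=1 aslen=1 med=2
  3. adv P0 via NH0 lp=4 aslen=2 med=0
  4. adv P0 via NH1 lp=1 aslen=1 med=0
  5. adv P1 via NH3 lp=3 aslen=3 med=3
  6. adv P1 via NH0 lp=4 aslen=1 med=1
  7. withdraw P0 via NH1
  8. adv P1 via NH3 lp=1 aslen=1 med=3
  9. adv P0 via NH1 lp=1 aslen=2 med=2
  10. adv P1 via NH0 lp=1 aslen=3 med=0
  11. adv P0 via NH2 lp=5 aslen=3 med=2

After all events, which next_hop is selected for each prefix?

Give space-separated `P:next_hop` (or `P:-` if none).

Answer: P0:NH2 P1:NH3

Derivation:
Op 1: best P0=- P1=NH0
Op 2: best P0=NH4 P1=NH0
Op 3: best P0=NH0 P1=NH0
Op 4: best P0=NH0 P1=NH0
Op 5: best P0=NH0 P1=NH3
Op 6: best P0=NH0 P1=NH0
Op 7: best P0=NH0 P1=NH0
Op 8: best P0=NH0 P1=NH0
Op 9: best P0=NH0 P1=NH0
Op 10: best P0=NH0 P1=NH3
Op 11: best P0=NH2 P1=NH3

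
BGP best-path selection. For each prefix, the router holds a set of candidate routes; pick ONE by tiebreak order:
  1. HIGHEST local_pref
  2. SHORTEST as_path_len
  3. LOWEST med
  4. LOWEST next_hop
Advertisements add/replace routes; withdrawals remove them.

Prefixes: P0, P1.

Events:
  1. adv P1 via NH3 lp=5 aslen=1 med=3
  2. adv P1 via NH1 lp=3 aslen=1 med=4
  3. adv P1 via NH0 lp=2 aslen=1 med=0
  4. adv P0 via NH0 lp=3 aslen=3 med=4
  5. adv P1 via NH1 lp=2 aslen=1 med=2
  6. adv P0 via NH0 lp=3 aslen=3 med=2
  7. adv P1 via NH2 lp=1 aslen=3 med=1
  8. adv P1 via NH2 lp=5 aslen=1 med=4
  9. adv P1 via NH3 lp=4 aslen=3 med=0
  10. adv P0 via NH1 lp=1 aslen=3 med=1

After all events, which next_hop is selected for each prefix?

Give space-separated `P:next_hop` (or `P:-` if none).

Answer: P0:NH0 P1:NH2

Derivation:
Op 1: best P0=- P1=NH3
Op 2: best P0=- P1=NH3
Op 3: best P0=- P1=NH3
Op 4: best P0=NH0 P1=NH3
Op 5: best P0=NH0 P1=NH3
Op 6: best P0=NH0 P1=NH3
Op 7: best P0=NH0 P1=NH3
Op 8: best P0=NH0 P1=NH3
Op 9: best P0=NH0 P1=NH2
Op 10: best P0=NH0 P1=NH2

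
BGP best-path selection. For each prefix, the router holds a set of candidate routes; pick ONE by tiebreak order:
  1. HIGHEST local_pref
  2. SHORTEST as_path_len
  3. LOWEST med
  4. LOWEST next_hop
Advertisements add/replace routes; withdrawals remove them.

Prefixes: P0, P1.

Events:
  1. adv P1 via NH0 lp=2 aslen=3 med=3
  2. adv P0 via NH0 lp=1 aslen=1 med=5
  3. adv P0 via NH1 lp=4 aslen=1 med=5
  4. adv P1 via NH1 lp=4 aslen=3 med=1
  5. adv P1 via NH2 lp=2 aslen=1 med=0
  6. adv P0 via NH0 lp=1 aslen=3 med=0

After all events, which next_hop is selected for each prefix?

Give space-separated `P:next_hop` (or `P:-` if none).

Answer: P0:NH1 P1:NH1

Derivation:
Op 1: best P0=- P1=NH0
Op 2: best P0=NH0 P1=NH0
Op 3: best P0=NH1 P1=NH0
Op 4: best P0=NH1 P1=NH1
Op 5: best P0=NH1 P1=NH1
Op 6: best P0=NH1 P1=NH1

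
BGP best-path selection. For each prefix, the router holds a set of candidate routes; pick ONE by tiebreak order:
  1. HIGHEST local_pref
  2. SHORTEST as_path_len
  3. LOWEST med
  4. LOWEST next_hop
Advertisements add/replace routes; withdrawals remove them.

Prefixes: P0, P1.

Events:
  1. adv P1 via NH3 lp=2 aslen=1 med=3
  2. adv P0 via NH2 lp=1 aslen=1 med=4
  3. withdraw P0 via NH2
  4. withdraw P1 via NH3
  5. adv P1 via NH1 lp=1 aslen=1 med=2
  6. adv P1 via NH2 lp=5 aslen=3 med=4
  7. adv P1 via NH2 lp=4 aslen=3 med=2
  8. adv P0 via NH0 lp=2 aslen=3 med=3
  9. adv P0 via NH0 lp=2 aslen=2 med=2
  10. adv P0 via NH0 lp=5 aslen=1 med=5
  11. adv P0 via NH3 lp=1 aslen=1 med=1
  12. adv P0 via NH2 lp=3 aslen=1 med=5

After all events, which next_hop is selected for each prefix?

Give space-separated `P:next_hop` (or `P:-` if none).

Op 1: best P0=- P1=NH3
Op 2: best P0=NH2 P1=NH3
Op 3: best P0=- P1=NH3
Op 4: best P0=- P1=-
Op 5: best P0=- P1=NH1
Op 6: best P0=- P1=NH2
Op 7: best P0=- P1=NH2
Op 8: best P0=NH0 P1=NH2
Op 9: best P0=NH0 P1=NH2
Op 10: best P0=NH0 P1=NH2
Op 11: best P0=NH0 P1=NH2
Op 12: best P0=NH0 P1=NH2

Answer: P0:NH0 P1:NH2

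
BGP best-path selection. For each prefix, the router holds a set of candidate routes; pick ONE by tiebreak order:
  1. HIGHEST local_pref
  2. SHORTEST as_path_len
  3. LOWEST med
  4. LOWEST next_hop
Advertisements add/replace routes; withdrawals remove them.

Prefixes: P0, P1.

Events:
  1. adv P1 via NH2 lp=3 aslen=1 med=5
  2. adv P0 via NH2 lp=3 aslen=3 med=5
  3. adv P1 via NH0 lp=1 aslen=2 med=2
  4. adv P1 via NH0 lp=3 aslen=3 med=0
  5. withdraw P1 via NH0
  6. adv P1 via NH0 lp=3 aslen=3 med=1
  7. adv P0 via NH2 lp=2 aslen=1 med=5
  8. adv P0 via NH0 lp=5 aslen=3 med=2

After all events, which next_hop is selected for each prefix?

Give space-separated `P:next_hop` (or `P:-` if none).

Answer: P0:NH0 P1:NH2

Derivation:
Op 1: best P0=- P1=NH2
Op 2: best P0=NH2 P1=NH2
Op 3: best P0=NH2 P1=NH2
Op 4: best P0=NH2 P1=NH2
Op 5: best P0=NH2 P1=NH2
Op 6: best P0=NH2 P1=NH2
Op 7: best P0=NH2 P1=NH2
Op 8: best P0=NH0 P1=NH2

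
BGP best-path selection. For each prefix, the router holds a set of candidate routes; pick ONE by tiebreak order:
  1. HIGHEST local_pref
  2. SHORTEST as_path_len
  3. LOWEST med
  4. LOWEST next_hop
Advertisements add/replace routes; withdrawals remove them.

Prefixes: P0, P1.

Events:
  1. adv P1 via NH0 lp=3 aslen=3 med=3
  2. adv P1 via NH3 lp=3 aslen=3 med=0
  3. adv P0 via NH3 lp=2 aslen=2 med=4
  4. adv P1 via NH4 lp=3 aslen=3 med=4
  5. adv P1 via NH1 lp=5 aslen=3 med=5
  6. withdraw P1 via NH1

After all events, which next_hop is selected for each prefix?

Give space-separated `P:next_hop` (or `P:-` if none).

Answer: P0:NH3 P1:NH3

Derivation:
Op 1: best P0=- P1=NH0
Op 2: best P0=- P1=NH3
Op 3: best P0=NH3 P1=NH3
Op 4: best P0=NH3 P1=NH3
Op 5: best P0=NH3 P1=NH1
Op 6: best P0=NH3 P1=NH3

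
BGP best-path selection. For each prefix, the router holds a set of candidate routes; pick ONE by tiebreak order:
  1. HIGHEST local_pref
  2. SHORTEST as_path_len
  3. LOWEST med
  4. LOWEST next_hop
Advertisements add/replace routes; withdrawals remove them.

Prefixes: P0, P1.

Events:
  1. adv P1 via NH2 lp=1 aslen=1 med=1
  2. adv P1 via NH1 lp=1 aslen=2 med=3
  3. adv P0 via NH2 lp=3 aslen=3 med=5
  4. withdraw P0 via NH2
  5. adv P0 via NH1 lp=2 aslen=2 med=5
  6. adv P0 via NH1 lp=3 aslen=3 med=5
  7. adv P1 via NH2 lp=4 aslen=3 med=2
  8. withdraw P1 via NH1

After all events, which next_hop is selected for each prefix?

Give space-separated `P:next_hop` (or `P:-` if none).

Op 1: best P0=- P1=NH2
Op 2: best P0=- P1=NH2
Op 3: best P0=NH2 P1=NH2
Op 4: best P0=- P1=NH2
Op 5: best P0=NH1 P1=NH2
Op 6: best P0=NH1 P1=NH2
Op 7: best P0=NH1 P1=NH2
Op 8: best P0=NH1 P1=NH2

Answer: P0:NH1 P1:NH2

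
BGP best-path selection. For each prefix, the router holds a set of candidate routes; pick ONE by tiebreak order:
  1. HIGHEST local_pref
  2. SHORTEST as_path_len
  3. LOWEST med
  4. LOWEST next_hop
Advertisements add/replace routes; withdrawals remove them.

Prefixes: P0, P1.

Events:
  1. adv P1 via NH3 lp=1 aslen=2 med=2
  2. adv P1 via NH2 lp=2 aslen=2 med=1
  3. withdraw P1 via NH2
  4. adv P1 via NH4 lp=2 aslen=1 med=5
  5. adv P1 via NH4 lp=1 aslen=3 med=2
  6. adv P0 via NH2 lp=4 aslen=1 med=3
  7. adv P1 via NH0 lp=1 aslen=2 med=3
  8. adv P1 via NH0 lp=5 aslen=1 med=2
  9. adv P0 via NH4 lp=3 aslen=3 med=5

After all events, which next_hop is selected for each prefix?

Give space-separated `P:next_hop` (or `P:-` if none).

Op 1: best P0=- P1=NH3
Op 2: best P0=- P1=NH2
Op 3: best P0=- P1=NH3
Op 4: best P0=- P1=NH4
Op 5: best P0=- P1=NH3
Op 6: best P0=NH2 P1=NH3
Op 7: best P0=NH2 P1=NH3
Op 8: best P0=NH2 P1=NH0
Op 9: best P0=NH2 P1=NH0

Answer: P0:NH2 P1:NH0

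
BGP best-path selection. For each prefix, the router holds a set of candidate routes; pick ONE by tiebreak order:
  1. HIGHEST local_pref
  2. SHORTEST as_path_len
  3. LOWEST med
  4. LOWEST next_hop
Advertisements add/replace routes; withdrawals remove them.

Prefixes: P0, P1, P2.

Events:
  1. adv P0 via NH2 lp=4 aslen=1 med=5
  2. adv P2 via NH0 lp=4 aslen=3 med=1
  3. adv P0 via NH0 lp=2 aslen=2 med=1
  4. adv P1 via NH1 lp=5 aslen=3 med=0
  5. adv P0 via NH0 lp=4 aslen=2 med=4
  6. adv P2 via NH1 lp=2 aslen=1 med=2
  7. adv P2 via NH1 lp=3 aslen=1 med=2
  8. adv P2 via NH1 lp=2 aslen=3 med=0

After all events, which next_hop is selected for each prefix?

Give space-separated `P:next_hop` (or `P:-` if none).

Op 1: best P0=NH2 P1=- P2=-
Op 2: best P0=NH2 P1=- P2=NH0
Op 3: best P0=NH2 P1=- P2=NH0
Op 4: best P0=NH2 P1=NH1 P2=NH0
Op 5: best P0=NH2 P1=NH1 P2=NH0
Op 6: best P0=NH2 P1=NH1 P2=NH0
Op 7: best P0=NH2 P1=NH1 P2=NH0
Op 8: best P0=NH2 P1=NH1 P2=NH0

Answer: P0:NH2 P1:NH1 P2:NH0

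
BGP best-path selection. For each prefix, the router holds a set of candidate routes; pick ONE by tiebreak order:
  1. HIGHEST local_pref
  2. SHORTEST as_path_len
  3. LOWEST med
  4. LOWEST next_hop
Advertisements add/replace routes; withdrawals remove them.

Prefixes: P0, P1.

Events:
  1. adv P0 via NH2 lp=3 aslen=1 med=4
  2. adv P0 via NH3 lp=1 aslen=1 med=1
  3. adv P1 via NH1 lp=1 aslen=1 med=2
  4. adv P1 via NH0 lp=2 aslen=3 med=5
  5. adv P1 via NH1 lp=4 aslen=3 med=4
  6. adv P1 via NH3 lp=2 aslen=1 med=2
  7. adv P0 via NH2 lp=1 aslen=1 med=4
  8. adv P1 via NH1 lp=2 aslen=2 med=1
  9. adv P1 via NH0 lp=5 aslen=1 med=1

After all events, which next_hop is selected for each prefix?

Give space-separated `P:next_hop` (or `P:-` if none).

Answer: P0:NH3 P1:NH0

Derivation:
Op 1: best P0=NH2 P1=-
Op 2: best P0=NH2 P1=-
Op 3: best P0=NH2 P1=NH1
Op 4: best P0=NH2 P1=NH0
Op 5: best P0=NH2 P1=NH1
Op 6: best P0=NH2 P1=NH1
Op 7: best P0=NH3 P1=NH1
Op 8: best P0=NH3 P1=NH3
Op 9: best P0=NH3 P1=NH0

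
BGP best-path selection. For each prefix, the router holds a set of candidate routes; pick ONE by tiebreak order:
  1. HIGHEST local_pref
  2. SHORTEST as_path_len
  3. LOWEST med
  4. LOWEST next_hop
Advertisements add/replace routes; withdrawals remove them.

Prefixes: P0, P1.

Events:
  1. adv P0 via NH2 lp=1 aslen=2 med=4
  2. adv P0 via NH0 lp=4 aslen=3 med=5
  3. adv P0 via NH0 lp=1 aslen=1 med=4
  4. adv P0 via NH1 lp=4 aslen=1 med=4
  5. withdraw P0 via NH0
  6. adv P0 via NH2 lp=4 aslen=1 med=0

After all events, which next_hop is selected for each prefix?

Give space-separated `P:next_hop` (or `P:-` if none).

Op 1: best P0=NH2 P1=-
Op 2: best P0=NH0 P1=-
Op 3: best P0=NH0 P1=-
Op 4: best P0=NH1 P1=-
Op 5: best P0=NH1 P1=-
Op 6: best P0=NH2 P1=-

Answer: P0:NH2 P1:-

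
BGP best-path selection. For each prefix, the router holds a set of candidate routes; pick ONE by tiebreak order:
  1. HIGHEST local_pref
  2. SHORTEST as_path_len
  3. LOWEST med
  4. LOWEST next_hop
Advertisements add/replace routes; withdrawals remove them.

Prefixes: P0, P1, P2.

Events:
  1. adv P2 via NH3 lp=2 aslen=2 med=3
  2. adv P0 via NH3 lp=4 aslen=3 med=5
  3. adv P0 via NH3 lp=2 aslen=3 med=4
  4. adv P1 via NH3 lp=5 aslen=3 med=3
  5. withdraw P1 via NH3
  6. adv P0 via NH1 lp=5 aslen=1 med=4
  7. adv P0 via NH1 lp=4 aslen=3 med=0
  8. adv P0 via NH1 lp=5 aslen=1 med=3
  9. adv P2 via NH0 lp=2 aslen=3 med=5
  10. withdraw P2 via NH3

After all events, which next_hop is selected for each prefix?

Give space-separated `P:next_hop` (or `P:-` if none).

Op 1: best P0=- P1=- P2=NH3
Op 2: best P0=NH3 P1=- P2=NH3
Op 3: best P0=NH3 P1=- P2=NH3
Op 4: best P0=NH3 P1=NH3 P2=NH3
Op 5: best P0=NH3 P1=- P2=NH3
Op 6: best P0=NH1 P1=- P2=NH3
Op 7: best P0=NH1 P1=- P2=NH3
Op 8: best P0=NH1 P1=- P2=NH3
Op 9: best P0=NH1 P1=- P2=NH3
Op 10: best P0=NH1 P1=- P2=NH0

Answer: P0:NH1 P1:- P2:NH0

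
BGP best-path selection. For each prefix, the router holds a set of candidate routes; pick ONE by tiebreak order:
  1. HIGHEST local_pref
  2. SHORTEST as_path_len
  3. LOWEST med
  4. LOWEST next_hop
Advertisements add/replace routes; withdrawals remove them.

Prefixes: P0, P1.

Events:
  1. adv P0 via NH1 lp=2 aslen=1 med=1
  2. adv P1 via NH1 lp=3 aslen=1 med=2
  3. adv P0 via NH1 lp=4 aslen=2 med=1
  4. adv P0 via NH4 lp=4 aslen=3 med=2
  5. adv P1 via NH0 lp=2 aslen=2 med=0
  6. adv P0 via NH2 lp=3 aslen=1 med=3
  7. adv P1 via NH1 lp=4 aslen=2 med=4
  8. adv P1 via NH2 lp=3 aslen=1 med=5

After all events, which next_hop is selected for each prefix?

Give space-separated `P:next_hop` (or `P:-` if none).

Answer: P0:NH1 P1:NH1

Derivation:
Op 1: best P0=NH1 P1=-
Op 2: best P0=NH1 P1=NH1
Op 3: best P0=NH1 P1=NH1
Op 4: best P0=NH1 P1=NH1
Op 5: best P0=NH1 P1=NH1
Op 6: best P0=NH1 P1=NH1
Op 7: best P0=NH1 P1=NH1
Op 8: best P0=NH1 P1=NH1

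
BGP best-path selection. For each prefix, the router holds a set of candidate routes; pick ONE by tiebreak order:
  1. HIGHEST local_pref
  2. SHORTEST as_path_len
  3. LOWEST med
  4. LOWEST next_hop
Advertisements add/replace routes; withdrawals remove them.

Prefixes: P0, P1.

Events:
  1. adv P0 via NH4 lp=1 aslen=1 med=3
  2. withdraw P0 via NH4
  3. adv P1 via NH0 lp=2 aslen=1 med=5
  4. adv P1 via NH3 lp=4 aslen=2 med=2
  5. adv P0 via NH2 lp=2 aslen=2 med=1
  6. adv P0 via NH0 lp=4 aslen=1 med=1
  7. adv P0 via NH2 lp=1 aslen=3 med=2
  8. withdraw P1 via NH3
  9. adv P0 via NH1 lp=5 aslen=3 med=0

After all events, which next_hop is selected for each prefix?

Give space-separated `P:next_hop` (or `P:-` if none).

Op 1: best P0=NH4 P1=-
Op 2: best P0=- P1=-
Op 3: best P0=- P1=NH0
Op 4: best P0=- P1=NH3
Op 5: best P0=NH2 P1=NH3
Op 6: best P0=NH0 P1=NH3
Op 7: best P0=NH0 P1=NH3
Op 8: best P0=NH0 P1=NH0
Op 9: best P0=NH1 P1=NH0

Answer: P0:NH1 P1:NH0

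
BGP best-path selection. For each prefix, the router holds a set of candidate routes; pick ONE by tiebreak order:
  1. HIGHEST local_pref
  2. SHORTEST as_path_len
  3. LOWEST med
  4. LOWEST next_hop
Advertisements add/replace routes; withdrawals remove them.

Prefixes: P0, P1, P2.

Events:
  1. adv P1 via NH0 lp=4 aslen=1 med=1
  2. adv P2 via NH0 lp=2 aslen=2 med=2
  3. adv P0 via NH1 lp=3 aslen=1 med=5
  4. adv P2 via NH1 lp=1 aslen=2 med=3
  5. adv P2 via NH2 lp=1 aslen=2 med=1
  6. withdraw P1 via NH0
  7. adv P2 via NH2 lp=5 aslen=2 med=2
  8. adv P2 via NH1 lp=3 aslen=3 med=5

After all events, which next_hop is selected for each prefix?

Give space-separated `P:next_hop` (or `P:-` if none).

Answer: P0:NH1 P1:- P2:NH2

Derivation:
Op 1: best P0=- P1=NH0 P2=-
Op 2: best P0=- P1=NH0 P2=NH0
Op 3: best P0=NH1 P1=NH0 P2=NH0
Op 4: best P0=NH1 P1=NH0 P2=NH0
Op 5: best P0=NH1 P1=NH0 P2=NH0
Op 6: best P0=NH1 P1=- P2=NH0
Op 7: best P0=NH1 P1=- P2=NH2
Op 8: best P0=NH1 P1=- P2=NH2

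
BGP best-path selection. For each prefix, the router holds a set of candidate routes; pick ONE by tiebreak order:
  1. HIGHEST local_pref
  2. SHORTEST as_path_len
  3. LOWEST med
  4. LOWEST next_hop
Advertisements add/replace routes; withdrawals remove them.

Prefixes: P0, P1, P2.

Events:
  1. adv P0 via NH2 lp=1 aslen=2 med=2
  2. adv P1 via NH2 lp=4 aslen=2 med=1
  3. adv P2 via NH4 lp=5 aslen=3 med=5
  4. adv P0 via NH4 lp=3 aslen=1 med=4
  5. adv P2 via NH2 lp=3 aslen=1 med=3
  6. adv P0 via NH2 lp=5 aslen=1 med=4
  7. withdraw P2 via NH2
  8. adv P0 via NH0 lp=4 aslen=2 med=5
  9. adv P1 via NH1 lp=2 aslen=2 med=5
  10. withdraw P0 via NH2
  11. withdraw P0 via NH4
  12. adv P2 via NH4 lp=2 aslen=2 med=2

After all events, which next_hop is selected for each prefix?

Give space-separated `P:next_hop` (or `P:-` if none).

Answer: P0:NH0 P1:NH2 P2:NH4

Derivation:
Op 1: best P0=NH2 P1=- P2=-
Op 2: best P0=NH2 P1=NH2 P2=-
Op 3: best P0=NH2 P1=NH2 P2=NH4
Op 4: best P0=NH4 P1=NH2 P2=NH4
Op 5: best P0=NH4 P1=NH2 P2=NH4
Op 6: best P0=NH2 P1=NH2 P2=NH4
Op 7: best P0=NH2 P1=NH2 P2=NH4
Op 8: best P0=NH2 P1=NH2 P2=NH4
Op 9: best P0=NH2 P1=NH2 P2=NH4
Op 10: best P0=NH0 P1=NH2 P2=NH4
Op 11: best P0=NH0 P1=NH2 P2=NH4
Op 12: best P0=NH0 P1=NH2 P2=NH4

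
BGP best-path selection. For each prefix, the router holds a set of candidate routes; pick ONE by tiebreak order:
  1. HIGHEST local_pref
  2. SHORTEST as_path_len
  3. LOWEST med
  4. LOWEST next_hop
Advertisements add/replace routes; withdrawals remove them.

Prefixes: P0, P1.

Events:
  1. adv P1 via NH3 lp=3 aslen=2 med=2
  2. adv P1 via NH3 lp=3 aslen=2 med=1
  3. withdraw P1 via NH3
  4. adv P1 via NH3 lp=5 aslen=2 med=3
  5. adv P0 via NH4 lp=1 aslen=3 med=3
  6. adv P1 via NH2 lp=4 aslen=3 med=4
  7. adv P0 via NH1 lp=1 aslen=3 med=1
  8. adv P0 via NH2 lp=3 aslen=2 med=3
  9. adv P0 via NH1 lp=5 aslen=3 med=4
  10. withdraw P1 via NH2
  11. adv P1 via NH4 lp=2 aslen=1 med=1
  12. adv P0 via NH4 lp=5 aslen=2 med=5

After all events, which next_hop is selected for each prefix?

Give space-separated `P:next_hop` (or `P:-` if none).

Op 1: best P0=- P1=NH3
Op 2: best P0=- P1=NH3
Op 3: best P0=- P1=-
Op 4: best P0=- P1=NH3
Op 5: best P0=NH4 P1=NH3
Op 6: best P0=NH4 P1=NH3
Op 7: best P0=NH1 P1=NH3
Op 8: best P0=NH2 P1=NH3
Op 9: best P0=NH1 P1=NH3
Op 10: best P0=NH1 P1=NH3
Op 11: best P0=NH1 P1=NH3
Op 12: best P0=NH4 P1=NH3

Answer: P0:NH4 P1:NH3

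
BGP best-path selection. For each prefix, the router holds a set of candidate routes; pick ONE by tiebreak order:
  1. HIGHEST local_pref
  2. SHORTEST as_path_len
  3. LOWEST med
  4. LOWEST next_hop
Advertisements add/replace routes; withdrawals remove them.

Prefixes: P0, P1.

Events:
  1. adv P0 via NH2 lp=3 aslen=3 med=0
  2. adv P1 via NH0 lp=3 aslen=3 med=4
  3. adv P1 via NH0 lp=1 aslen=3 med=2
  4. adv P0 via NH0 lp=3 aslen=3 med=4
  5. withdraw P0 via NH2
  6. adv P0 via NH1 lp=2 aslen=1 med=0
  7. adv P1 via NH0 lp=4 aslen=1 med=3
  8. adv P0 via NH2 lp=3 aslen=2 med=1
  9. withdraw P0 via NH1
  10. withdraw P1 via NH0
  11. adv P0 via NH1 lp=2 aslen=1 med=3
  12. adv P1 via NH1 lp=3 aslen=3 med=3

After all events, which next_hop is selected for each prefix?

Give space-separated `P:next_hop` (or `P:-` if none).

Op 1: best P0=NH2 P1=-
Op 2: best P0=NH2 P1=NH0
Op 3: best P0=NH2 P1=NH0
Op 4: best P0=NH2 P1=NH0
Op 5: best P0=NH0 P1=NH0
Op 6: best P0=NH0 P1=NH0
Op 7: best P0=NH0 P1=NH0
Op 8: best P0=NH2 P1=NH0
Op 9: best P0=NH2 P1=NH0
Op 10: best P0=NH2 P1=-
Op 11: best P0=NH2 P1=-
Op 12: best P0=NH2 P1=NH1

Answer: P0:NH2 P1:NH1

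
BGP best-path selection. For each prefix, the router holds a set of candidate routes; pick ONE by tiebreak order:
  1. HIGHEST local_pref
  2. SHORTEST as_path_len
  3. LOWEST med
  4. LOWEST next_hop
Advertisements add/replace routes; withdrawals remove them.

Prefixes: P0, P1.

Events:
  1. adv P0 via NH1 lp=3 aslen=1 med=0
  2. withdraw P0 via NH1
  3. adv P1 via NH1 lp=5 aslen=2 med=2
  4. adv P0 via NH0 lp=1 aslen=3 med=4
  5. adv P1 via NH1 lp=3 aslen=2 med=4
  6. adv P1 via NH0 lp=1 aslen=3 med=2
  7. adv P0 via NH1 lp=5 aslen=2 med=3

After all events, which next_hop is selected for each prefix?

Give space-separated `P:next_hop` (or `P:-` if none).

Op 1: best P0=NH1 P1=-
Op 2: best P0=- P1=-
Op 3: best P0=- P1=NH1
Op 4: best P0=NH0 P1=NH1
Op 5: best P0=NH0 P1=NH1
Op 6: best P0=NH0 P1=NH1
Op 7: best P0=NH1 P1=NH1

Answer: P0:NH1 P1:NH1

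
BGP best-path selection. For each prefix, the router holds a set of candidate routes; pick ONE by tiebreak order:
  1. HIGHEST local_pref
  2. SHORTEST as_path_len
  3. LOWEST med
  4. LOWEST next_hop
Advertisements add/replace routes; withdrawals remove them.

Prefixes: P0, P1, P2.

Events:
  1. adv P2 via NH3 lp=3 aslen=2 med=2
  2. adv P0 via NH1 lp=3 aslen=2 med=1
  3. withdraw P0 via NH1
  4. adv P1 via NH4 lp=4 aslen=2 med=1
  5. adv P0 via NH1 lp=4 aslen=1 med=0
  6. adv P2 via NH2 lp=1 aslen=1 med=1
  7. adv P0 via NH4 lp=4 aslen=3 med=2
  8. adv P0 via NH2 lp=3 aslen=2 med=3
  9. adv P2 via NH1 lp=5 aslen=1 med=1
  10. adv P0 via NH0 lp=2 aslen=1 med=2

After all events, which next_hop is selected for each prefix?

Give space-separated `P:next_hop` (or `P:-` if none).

Answer: P0:NH1 P1:NH4 P2:NH1

Derivation:
Op 1: best P0=- P1=- P2=NH3
Op 2: best P0=NH1 P1=- P2=NH3
Op 3: best P0=- P1=- P2=NH3
Op 4: best P0=- P1=NH4 P2=NH3
Op 5: best P0=NH1 P1=NH4 P2=NH3
Op 6: best P0=NH1 P1=NH4 P2=NH3
Op 7: best P0=NH1 P1=NH4 P2=NH3
Op 8: best P0=NH1 P1=NH4 P2=NH3
Op 9: best P0=NH1 P1=NH4 P2=NH1
Op 10: best P0=NH1 P1=NH4 P2=NH1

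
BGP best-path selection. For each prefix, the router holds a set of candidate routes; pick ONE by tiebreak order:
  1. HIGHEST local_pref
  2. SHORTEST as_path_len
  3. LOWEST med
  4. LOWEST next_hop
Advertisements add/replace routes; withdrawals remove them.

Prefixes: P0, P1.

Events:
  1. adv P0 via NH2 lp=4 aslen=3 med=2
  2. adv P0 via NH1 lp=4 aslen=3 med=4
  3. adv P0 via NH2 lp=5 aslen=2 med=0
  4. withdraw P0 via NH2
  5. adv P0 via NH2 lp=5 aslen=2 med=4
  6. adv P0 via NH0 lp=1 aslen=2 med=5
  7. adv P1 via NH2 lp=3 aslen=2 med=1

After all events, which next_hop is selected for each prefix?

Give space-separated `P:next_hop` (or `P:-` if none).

Op 1: best P0=NH2 P1=-
Op 2: best P0=NH2 P1=-
Op 3: best P0=NH2 P1=-
Op 4: best P0=NH1 P1=-
Op 5: best P0=NH2 P1=-
Op 6: best P0=NH2 P1=-
Op 7: best P0=NH2 P1=NH2

Answer: P0:NH2 P1:NH2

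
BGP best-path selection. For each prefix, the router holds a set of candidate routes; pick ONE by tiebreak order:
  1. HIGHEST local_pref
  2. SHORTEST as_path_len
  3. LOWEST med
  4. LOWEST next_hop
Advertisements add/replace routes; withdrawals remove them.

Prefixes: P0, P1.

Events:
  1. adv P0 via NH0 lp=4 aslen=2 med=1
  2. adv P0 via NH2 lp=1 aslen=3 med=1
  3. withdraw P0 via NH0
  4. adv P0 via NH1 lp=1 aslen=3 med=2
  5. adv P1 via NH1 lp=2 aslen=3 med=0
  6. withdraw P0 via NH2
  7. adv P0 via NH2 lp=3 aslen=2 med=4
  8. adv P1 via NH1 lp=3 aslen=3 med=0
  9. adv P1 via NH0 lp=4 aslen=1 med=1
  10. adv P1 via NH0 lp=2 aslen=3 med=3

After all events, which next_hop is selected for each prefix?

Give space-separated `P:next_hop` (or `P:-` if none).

Answer: P0:NH2 P1:NH1

Derivation:
Op 1: best P0=NH0 P1=-
Op 2: best P0=NH0 P1=-
Op 3: best P0=NH2 P1=-
Op 4: best P0=NH2 P1=-
Op 5: best P0=NH2 P1=NH1
Op 6: best P0=NH1 P1=NH1
Op 7: best P0=NH2 P1=NH1
Op 8: best P0=NH2 P1=NH1
Op 9: best P0=NH2 P1=NH0
Op 10: best P0=NH2 P1=NH1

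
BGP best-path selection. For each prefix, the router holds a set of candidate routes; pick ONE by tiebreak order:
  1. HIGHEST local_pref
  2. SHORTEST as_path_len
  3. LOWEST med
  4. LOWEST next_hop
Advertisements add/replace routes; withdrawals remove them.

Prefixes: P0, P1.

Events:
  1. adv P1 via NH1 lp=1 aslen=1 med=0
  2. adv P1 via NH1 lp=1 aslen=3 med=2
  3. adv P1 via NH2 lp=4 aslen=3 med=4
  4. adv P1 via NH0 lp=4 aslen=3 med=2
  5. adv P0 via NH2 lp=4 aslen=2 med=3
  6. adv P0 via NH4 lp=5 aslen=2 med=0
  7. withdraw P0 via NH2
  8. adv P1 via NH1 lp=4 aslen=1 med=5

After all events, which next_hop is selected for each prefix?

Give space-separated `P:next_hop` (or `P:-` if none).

Op 1: best P0=- P1=NH1
Op 2: best P0=- P1=NH1
Op 3: best P0=- P1=NH2
Op 4: best P0=- P1=NH0
Op 5: best P0=NH2 P1=NH0
Op 6: best P0=NH4 P1=NH0
Op 7: best P0=NH4 P1=NH0
Op 8: best P0=NH4 P1=NH1

Answer: P0:NH4 P1:NH1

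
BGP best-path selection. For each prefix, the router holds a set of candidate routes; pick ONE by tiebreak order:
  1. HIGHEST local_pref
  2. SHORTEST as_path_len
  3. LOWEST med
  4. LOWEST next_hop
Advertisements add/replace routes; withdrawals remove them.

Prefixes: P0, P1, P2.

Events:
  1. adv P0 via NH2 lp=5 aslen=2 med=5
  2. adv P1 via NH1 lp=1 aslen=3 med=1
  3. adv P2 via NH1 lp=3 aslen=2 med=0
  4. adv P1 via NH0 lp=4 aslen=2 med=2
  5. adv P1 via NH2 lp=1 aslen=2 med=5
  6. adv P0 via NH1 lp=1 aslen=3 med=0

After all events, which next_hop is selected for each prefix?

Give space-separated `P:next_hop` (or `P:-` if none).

Answer: P0:NH2 P1:NH0 P2:NH1

Derivation:
Op 1: best P0=NH2 P1=- P2=-
Op 2: best P0=NH2 P1=NH1 P2=-
Op 3: best P0=NH2 P1=NH1 P2=NH1
Op 4: best P0=NH2 P1=NH0 P2=NH1
Op 5: best P0=NH2 P1=NH0 P2=NH1
Op 6: best P0=NH2 P1=NH0 P2=NH1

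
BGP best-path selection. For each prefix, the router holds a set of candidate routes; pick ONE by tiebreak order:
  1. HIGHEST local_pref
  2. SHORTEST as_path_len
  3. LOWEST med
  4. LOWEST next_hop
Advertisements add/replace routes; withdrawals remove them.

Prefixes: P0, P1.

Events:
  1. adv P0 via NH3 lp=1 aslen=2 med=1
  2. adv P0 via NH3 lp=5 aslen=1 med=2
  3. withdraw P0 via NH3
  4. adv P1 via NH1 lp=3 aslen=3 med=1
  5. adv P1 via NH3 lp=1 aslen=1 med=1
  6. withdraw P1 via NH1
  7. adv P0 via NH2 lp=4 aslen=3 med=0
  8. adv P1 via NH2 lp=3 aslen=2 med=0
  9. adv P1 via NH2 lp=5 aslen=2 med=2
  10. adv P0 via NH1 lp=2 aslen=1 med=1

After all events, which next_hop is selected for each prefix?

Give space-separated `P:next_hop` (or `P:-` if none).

Op 1: best P0=NH3 P1=-
Op 2: best P0=NH3 P1=-
Op 3: best P0=- P1=-
Op 4: best P0=- P1=NH1
Op 5: best P0=- P1=NH1
Op 6: best P0=- P1=NH3
Op 7: best P0=NH2 P1=NH3
Op 8: best P0=NH2 P1=NH2
Op 9: best P0=NH2 P1=NH2
Op 10: best P0=NH2 P1=NH2

Answer: P0:NH2 P1:NH2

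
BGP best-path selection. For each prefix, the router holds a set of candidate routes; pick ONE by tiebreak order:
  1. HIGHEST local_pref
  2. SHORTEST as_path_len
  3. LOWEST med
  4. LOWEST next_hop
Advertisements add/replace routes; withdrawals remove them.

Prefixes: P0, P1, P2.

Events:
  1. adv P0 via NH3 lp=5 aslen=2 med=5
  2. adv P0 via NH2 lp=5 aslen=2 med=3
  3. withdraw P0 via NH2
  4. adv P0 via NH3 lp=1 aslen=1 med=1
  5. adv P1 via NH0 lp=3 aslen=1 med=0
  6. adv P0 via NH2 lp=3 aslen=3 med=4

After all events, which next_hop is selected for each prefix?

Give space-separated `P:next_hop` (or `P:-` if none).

Answer: P0:NH2 P1:NH0 P2:-

Derivation:
Op 1: best P0=NH3 P1=- P2=-
Op 2: best P0=NH2 P1=- P2=-
Op 3: best P0=NH3 P1=- P2=-
Op 4: best P0=NH3 P1=- P2=-
Op 5: best P0=NH3 P1=NH0 P2=-
Op 6: best P0=NH2 P1=NH0 P2=-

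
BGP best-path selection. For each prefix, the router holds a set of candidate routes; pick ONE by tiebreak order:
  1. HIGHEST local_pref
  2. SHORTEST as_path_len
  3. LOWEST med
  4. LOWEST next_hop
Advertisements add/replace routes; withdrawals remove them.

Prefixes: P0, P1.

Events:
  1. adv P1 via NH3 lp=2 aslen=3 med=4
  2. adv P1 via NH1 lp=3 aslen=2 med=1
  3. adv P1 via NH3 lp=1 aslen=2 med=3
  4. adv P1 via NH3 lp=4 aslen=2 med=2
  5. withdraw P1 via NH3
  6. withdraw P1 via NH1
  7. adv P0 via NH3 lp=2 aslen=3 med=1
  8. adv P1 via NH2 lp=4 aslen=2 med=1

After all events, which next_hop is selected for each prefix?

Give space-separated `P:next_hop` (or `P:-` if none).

Op 1: best P0=- P1=NH3
Op 2: best P0=- P1=NH1
Op 3: best P0=- P1=NH1
Op 4: best P0=- P1=NH3
Op 5: best P0=- P1=NH1
Op 6: best P0=- P1=-
Op 7: best P0=NH3 P1=-
Op 8: best P0=NH3 P1=NH2

Answer: P0:NH3 P1:NH2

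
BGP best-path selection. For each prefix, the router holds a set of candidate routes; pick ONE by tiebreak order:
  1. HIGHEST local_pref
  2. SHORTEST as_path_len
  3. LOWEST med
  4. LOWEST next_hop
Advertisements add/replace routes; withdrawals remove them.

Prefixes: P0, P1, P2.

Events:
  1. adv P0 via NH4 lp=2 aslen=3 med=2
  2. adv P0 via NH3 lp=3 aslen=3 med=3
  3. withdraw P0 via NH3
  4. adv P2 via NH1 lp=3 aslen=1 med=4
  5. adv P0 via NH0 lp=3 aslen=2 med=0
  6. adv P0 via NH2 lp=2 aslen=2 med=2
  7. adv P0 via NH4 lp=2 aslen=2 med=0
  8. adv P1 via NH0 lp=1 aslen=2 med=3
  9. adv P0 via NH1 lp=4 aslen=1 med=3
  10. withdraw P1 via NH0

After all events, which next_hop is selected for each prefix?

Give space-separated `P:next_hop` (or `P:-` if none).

Op 1: best P0=NH4 P1=- P2=-
Op 2: best P0=NH3 P1=- P2=-
Op 3: best P0=NH4 P1=- P2=-
Op 4: best P0=NH4 P1=- P2=NH1
Op 5: best P0=NH0 P1=- P2=NH1
Op 6: best P0=NH0 P1=- P2=NH1
Op 7: best P0=NH0 P1=- P2=NH1
Op 8: best P0=NH0 P1=NH0 P2=NH1
Op 9: best P0=NH1 P1=NH0 P2=NH1
Op 10: best P0=NH1 P1=- P2=NH1

Answer: P0:NH1 P1:- P2:NH1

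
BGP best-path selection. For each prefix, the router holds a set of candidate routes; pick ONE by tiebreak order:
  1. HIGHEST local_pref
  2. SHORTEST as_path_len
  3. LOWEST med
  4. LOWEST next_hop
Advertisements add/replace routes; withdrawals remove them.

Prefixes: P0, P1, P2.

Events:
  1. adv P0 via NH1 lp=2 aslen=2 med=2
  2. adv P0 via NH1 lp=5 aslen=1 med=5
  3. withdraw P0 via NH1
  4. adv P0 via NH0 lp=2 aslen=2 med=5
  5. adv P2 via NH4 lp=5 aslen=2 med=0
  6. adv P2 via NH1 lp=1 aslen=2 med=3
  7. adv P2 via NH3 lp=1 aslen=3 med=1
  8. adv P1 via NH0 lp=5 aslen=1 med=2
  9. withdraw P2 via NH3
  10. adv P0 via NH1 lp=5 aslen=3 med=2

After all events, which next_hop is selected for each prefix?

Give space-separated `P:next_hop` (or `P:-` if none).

Answer: P0:NH1 P1:NH0 P2:NH4

Derivation:
Op 1: best P0=NH1 P1=- P2=-
Op 2: best P0=NH1 P1=- P2=-
Op 3: best P0=- P1=- P2=-
Op 4: best P0=NH0 P1=- P2=-
Op 5: best P0=NH0 P1=- P2=NH4
Op 6: best P0=NH0 P1=- P2=NH4
Op 7: best P0=NH0 P1=- P2=NH4
Op 8: best P0=NH0 P1=NH0 P2=NH4
Op 9: best P0=NH0 P1=NH0 P2=NH4
Op 10: best P0=NH1 P1=NH0 P2=NH4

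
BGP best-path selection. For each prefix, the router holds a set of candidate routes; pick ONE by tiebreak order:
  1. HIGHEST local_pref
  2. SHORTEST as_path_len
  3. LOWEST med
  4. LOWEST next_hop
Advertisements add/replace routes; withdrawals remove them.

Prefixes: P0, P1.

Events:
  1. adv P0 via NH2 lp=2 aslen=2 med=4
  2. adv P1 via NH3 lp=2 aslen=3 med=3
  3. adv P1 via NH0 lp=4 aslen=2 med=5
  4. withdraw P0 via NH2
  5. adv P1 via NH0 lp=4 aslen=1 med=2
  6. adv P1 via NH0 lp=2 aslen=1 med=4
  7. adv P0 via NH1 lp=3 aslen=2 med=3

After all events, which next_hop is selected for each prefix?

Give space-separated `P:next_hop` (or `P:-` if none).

Answer: P0:NH1 P1:NH0

Derivation:
Op 1: best P0=NH2 P1=-
Op 2: best P0=NH2 P1=NH3
Op 3: best P0=NH2 P1=NH0
Op 4: best P0=- P1=NH0
Op 5: best P0=- P1=NH0
Op 6: best P0=- P1=NH0
Op 7: best P0=NH1 P1=NH0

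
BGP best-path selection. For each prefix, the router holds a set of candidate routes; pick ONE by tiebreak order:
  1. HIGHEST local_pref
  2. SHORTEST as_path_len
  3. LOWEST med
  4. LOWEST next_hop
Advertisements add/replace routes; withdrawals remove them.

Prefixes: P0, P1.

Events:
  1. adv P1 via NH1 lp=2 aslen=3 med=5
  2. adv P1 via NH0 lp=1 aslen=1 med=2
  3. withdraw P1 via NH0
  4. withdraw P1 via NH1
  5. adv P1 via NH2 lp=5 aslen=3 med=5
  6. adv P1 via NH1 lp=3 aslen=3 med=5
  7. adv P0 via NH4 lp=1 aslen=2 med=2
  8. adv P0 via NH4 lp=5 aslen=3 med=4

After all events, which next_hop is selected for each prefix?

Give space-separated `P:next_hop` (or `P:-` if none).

Op 1: best P0=- P1=NH1
Op 2: best P0=- P1=NH1
Op 3: best P0=- P1=NH1
Op 4: best P0=- P1=-
Op 5: best P0=- P1=NH2
Op 6: best P0=- P1=NH2
Op 7: best P0=NH4 P1=NH2
Op 8: best P0=NH4 P1=NH2

Answer: P0:NH4 P1:NH2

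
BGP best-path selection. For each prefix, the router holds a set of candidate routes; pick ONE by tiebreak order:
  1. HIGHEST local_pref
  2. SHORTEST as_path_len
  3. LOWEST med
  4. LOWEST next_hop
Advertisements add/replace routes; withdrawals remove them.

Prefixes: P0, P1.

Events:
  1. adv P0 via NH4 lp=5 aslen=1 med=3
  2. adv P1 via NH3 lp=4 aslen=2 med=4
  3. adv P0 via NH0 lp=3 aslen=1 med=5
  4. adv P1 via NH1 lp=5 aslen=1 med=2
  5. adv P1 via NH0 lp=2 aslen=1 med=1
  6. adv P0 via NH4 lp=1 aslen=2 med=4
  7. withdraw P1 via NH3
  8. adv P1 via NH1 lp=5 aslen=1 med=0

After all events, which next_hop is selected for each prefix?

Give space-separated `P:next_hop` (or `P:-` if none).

Answer: P0:NH0 P1:NH1

Derivation:
Op 1: best P0=NH4 P1=-
Op 2: best P0=NH4 P1=NH3
Op 3: best P0=NH4 P1=NH3
Op 4: best P0=NH4 P1=NH1
Op 5: best P0=NH4 P1=NH1
Op 6: best P0=NH0 P1=NH1
Op 7: best P0=NH0 P1=NH1
Op 8: best P0=NH0 P1=NH1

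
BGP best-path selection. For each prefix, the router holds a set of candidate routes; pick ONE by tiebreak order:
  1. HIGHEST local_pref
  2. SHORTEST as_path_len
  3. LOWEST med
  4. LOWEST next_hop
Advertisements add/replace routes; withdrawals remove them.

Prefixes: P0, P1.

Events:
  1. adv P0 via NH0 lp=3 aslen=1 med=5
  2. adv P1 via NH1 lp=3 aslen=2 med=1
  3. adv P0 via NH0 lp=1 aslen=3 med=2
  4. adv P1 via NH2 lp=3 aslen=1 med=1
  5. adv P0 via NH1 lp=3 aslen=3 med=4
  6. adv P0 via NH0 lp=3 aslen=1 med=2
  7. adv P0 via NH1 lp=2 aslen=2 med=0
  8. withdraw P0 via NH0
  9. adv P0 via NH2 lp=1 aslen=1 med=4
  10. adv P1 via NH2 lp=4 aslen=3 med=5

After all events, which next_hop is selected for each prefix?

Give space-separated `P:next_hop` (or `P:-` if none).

Answer: P0:NH1 P1:NH2

Derivation:
Op 1: best P0=NH0 P1=-
Op 2: best P0=NH0 P1=NH1
Op 3: best P0=NH0 P1=NH1
Op 4: best P0=NH0 P1=NH2
Op 5: best P0=NH1 P1=NH2
Op 6: best P0=NH0 P1=NH2
Op 7: best P0=NH0 P1=NH2
Op 8: best P0=NH1 P1=NH2
Op 9: best P0=NH1 P1=NH2
Op 10: best P0=NH1 P1=NH2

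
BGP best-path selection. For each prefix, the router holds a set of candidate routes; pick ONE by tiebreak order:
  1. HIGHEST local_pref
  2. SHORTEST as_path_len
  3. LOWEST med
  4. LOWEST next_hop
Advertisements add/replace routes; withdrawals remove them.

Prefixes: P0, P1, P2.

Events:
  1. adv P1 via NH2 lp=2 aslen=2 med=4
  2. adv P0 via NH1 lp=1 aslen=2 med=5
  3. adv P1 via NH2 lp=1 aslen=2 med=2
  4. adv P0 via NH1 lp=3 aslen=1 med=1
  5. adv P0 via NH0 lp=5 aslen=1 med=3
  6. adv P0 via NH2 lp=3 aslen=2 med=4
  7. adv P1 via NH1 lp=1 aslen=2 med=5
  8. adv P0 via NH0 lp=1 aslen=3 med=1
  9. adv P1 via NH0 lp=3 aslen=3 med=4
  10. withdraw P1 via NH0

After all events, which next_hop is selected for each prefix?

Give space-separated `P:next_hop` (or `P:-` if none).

Answer: P0:NH1 P1:NH2 P2:-

Derivation:
Op 1: best P0=- P1=NH2 P2=-
Op 2: best P0=NH1 P1=NH2 P2=-
Op 3: best P0=NH1 P1=NH2 P2=-
Op 4: best P0=NH1 P1=NH2 P2=-
Op 5: best P0=NH0 P1=NH2 P2=-
Op 6: best P0=NH0 P1=NH2 P2=-
Op 7: best P0=NH0 P1=NH2 P2=-
Op 8: best P0=NH1 P1=NH2 P2=-
Op 9: best P0=NH1 P1=NH0 P2=-
Op 10: best P0=NH1 P1=NH2 P2=-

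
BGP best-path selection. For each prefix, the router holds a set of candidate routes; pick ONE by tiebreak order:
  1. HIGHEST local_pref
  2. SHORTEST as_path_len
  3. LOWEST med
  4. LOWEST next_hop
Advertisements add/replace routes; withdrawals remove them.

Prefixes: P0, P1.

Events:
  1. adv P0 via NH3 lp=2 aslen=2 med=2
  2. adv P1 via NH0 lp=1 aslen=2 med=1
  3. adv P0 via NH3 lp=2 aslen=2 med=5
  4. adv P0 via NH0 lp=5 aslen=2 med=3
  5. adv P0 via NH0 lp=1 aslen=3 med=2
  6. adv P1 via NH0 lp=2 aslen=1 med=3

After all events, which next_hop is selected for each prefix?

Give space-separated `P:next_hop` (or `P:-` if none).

Answer: P0:NH3 P1:NH0

Derivation:
Op 1: best P0=NH3 P1=-
Op 2: best P0=NH3 P1=NH0
Op 3: best P0=NH3 P1=NH0
Op 4: best P0=NH0 P1=NH0
Op 5: best P0=NH3 P1=NH0
Op 6: best P0=NH3 P1=NH0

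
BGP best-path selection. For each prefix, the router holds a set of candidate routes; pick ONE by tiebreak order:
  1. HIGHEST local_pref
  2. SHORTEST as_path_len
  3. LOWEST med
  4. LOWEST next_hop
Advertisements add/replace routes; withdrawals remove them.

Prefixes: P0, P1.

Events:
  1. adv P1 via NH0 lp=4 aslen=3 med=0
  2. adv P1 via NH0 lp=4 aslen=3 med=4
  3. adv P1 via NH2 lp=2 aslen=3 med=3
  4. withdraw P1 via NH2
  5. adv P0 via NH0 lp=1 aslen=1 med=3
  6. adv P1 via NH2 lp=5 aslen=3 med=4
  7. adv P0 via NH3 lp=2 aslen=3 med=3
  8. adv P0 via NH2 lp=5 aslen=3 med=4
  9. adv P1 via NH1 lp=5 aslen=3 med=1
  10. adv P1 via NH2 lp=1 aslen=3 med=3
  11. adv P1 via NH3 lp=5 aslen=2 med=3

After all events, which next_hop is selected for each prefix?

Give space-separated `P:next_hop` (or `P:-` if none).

Op 1: best P0=- P1=NH0
Op 2: best P0=- P1=NH0
Op 3: best P0=- P1=NH0
Op 4: best P0=- P1=NH0
Op 5: best P0=NH0 P1=NH0
Op 6: best P0=NH0 P1=NH2
Op 7: best P0=NH3 P1=NH2
Op 8: best P0=NH2 P1=NH2
Op 9: best P0=NH2 P1=NH1
Op 10: best P0=NH2 P1=NH1
Op 11: best P0=NH2 P1=NH3

Answer: P0:NH2 P1:NH3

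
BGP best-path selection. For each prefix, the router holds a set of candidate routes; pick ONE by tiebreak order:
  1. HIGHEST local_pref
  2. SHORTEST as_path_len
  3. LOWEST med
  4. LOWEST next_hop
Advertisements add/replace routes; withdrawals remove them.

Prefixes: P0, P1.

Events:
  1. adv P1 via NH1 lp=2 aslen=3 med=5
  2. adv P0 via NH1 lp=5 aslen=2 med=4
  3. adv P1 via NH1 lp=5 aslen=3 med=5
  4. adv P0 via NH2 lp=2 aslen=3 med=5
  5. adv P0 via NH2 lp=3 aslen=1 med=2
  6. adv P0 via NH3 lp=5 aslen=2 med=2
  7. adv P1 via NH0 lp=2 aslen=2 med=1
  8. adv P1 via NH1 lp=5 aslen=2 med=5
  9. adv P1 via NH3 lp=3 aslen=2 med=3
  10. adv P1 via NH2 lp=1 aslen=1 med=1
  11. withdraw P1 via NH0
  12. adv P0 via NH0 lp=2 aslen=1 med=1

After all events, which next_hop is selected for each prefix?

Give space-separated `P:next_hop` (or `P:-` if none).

Answer: P0:NH3 P1:NH1

Derivation:
Op 1: best P0=- P1=NH1
Op 2: best P0=NH1 P1=NH1
Op 3: best P0=NH1 P1=NH1
Op 4: best P0=NH1 P1=NH1
Op 5: best P0=NH1 P1=NH1
Op 6: best P0=NH3 P1=NH1
Op 7: best P0=NH3 P1=NH1
Op 8: best P0=NH3 P1=NH1
Op 9: best P0=NH3 P1=NH1
Op 10: best P0=NH3 P1=NH1
Op 11: best P0=NH3 P1=NH1
Op 12: best P0=NH3 P1=NH1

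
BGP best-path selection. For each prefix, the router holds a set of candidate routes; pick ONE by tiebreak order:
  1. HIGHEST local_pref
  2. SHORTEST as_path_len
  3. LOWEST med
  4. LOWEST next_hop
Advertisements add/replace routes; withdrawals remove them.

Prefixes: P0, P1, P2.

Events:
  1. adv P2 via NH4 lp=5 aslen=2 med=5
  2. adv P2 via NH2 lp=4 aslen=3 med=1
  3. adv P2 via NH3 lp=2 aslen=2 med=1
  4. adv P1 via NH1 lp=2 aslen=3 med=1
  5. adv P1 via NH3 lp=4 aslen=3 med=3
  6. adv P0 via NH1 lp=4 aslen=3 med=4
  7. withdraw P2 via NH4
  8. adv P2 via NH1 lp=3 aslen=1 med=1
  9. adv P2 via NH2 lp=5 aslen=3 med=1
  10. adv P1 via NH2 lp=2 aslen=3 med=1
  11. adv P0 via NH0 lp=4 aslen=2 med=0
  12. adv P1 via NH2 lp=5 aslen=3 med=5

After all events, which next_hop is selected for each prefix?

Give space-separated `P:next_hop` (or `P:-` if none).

Answer: P0:NH0 P1:NH2 P2:NH2

Derivation:
Op 1: best P0=- P1=- P2=NH4
Op 2: best P0=- P1=- P2=NH4
Op 3: best P0=- P1=- P2=NH4
Op 4: best P0=- P1=NH1 P2=NH4
Op 5: best P0=- P1=NH3 P2=NH4
Op 6: best P0=NH1 P1=NH3 P2=NH4
Op 7: best P0=NH1 P1=NH3 P2=NH2
Op 8: best P0=NH1 P1=NH3 P2=NH2
Op 9: best P0=NH1 P1=NH3 P2=NH2
Op 10: best P0=NH1 P1=NH3 P2=NH2
Op 11: best P0=NH0 P1=NH3 P2=NH2
Op 12: best P0=NH0 P1=NH2 P2=NH2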